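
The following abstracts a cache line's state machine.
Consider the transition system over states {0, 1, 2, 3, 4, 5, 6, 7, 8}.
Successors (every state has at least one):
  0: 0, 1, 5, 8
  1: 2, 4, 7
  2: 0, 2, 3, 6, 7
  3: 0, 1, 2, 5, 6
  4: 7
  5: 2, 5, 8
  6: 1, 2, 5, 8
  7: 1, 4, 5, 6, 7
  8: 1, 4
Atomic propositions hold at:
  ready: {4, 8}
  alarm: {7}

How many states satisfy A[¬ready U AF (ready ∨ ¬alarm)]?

Sat(¬ready) = {0, 1, 2, 3, 5, 6, 7}
Sat(¬alarm) = {0, 1, 2, 3, 4, 5, 6, 8}
Sat(ready ∨ ¬alarm) = {0, 1, 2, 3, 4, 5, 6, 8}
AF (ready ∨ ¬alarm): least fixpoint, start Z0 = {0, 1, 2, 3, 4, 5, 6, 8}, add states with every successor in Z. Already a fixed point.
Sat(AF (ready ∨ ¬alarm)) = {0, 1, 2, 3, 4, 5, 6, 8}
A[¬ready U AF (ready ∨ ¬alarm)]: least fixpoint, start Z0 = Sat(AF (ready ∨ ¬alarm)) = {0, 1, 2, 3, 4, 5, 6, 8}, add states in Sat(¬ready) with every successor in Z. Already a fixed point.
Sat(A[¬ready U AF (ready ∨ ¬alarm)]) = {0, 1, 2, 3, 4, 5, 6, 8}
|Sat(A[¬ready U AF (ready ∨ ¬alarm)])| = |{0, 1, 2, 3, 4, 5, 6, 8}| = 8.

8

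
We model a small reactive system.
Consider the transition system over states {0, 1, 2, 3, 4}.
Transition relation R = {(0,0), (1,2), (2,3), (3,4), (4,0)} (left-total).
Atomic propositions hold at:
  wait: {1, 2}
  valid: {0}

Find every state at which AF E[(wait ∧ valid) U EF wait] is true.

{1, 2}

Sat(wait ∧ valid) = ∅
EF wait: least fixpoint, start Z0 = {1, 2}, add states with some successor in Z. Already a fixed point.
Sat(EF wait) = {1, 2}
E[(wait ∧ valid) U EF wait]: least fixpoint, start Z0 = Sat(EF wait) = {1, 2}, add states in Sat(wait ∧ valid) with some successor in Z. Already a fixed point.
Sat(E[(wait ∧ valid) U EF wait]) = {1, 2}
AF E[(wait ∧ valid) U EF wait]: least fixpoint, start Z0 = {1, 2}, add states with every successor in Z. Already a fixed point.
Sat(AF E[(wait ∧ valid) U EF wait]) = {1, 2}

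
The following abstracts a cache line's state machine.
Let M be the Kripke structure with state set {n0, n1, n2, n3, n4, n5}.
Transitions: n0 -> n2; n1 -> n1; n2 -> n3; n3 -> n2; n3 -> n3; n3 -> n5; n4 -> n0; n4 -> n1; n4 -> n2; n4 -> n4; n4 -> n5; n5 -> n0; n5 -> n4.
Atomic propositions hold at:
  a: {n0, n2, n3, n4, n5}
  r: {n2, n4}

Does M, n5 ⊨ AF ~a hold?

Sat(~a) = {n1}
AF ~a: least fixpoint, start Z0 = {n1}, add states with every successor in Z. Already a fixed point.
Sat(AF ~a) = {n1}
n5 ∉ Sat(AF ~a) = {n1}, so the formula does not hold at n5.

No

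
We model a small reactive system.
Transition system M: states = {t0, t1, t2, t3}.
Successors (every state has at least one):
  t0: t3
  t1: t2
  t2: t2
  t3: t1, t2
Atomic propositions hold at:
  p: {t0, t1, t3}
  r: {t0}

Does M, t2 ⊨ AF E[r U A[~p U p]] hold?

Sat(~p) = {t2}
A[~p U p]: least fixpoint, start Z0 = Sat(p) = {t0, t1, t3}, add states in Sat(~p) with every successor in Z. Already a fixed point.
Sat(A[~p U p]) = {t0, t1, t3}
E[r U A[~p U p]]: least fixpoint, start Z0 = Sat(A[~p U p]) = {t0, t1, t3}, add states in Sat(r) with some successor in Z. Already a fixed point.
Sat(E[r U A[~p U p]]) = {t0, t1, t3}
AF E[r U A[~p U p]]: least fixpoint, start Z0 = {t0, t1, t3}, add states with every successor in Z. Already a fixed point.
Sat(AF E[r U A[~p U p]]) = {t0, t1, t3}
t2 ∉ Sat(AF E[r U A[~p U p]]) = {t0, t1, t3}, so the formula does not hold at t2.

No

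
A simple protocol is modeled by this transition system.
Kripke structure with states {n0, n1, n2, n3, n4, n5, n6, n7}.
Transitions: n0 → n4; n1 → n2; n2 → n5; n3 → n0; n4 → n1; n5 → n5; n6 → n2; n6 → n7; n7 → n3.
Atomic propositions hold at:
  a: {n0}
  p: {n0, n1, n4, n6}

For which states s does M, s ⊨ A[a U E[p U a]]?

{n0}

E[p U a]: least fixpoint, start Z0 = Sat(a) = {n0}, add states in Sat(p) with some successor in Z. Already a fixed point.
Sat(E[p U a]) = {n0}
A[a U E[p U a]]: least fixpoint, start Z0 = Sat(E[p U a]) = {n0}, add states in Sat(a) with every successor in Z. Already a fixed point.
Sat(A[a U E[p U a]]) = {n0}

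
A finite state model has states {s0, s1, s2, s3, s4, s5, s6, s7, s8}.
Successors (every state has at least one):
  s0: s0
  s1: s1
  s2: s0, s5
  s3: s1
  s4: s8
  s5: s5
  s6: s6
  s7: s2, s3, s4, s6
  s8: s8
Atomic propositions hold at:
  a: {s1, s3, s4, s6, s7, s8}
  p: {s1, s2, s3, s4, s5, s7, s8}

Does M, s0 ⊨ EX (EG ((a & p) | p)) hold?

No

Sat(a & p) = {s1, s3, s4, s7, s8}
Sat((a & p) | p) = {s1, s2, s3, s4, s5, s7, s8}
EG ((a & p) | p): greatest fixpoint, start Z0 = {s1, s2, s3, s4, s5, s7, s8}, keep only states in Sat with some successor in Z. Already a fixed point.
Sat(EG ((a & p) | p)) = {s1, s2, s3, s4, s5, s7, s8}
Sat(EX (EG ((a & p) | p))) = {s : some successor in {s1, s2, s3, s4, s5, s7, s8}} = {s1, s2, s3, s4, s5, s7, s8}
s0 ∉ Sat(EX (EG ((a & p) | p))) = {s1, s2, s3, s4, s5, s7, s8}, so the formula does not hold at s0.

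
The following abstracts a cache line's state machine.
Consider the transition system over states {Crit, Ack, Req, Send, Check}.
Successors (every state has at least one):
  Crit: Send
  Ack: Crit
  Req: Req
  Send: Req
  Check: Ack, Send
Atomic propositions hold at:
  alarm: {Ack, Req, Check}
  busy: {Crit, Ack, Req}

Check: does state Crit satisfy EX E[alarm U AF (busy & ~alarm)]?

No

Sat(~alarm) = {Crit, Send}
Sat(busy & ~alarm) = {Crit}
AF (busy & ~alarm): least fixpoint, start Z0 = {Crit}, add states with every successor in Z. Z1 = {Crit, Ack}; fixed.
Sat(AF (busy & ~alarm)) = {Crit, Ack}
E[alarm U AF (busy & ~alarm)]: least fixpoint, start Z0 = Sat(AF (busy & ~alarm)) = {Crit, Ack}, add states in Sat(alarm) with some successor in Z. Z1 = {Crit, Ack, Check}; fixed.
Sat(E[alarm U AF (busy & ~alarm)]) = {Crit, Ack, Check}
Sat(EX E[alarm U AF (busy & ~alarm)]) = {s : some successor in {Crit, Ack, Check}} = {Ack, Check}
Crit ∉ Sat(EX E[alarm U AF (busy & ~alarm)]) = {Ack, Check}, so the formula does not hold at Crit.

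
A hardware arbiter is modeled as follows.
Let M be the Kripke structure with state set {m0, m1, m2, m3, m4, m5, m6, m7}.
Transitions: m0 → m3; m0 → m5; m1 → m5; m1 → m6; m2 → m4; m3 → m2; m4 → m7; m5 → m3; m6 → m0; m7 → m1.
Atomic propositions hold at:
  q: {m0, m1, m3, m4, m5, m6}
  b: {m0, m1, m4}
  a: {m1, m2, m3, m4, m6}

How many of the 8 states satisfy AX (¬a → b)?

Sat(¬a) = {m0, m5, m7}
Sat(¬a → b) = {m0, m1, m2, m3, m4, m6}
Sat(AX (¬a → b)) = {s : every successor in {m0, m1, m2, m3, m4, m6}} = {m2, m3, m5, m6, m7}
|Sat(AX (¬a → b))| = |{m2, m3, m5, m6, m7}| = 5.

5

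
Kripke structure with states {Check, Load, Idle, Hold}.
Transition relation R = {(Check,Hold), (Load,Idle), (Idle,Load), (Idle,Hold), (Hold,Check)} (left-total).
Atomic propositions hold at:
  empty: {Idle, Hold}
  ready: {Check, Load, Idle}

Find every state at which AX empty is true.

Sat(AX empty) = {s : every successor in {Idle, Hold}} = {Check, Load}

{Check, Load}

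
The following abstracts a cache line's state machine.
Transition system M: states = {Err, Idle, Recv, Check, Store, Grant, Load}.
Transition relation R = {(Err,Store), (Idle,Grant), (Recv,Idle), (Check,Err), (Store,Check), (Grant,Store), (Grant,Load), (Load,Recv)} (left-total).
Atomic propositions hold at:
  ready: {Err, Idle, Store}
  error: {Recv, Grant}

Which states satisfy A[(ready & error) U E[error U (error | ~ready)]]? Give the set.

Sat(ready & error) = ∅
Sat(~ready) = {Recv, Check, Grant, Load}
Sat(error | ~ready) = {Recv, Check, Grant, Load}
E[error U (error | ~ready)]: least fixpoint, start Z0 = Sat((error | ~ready)) = {Recv, Check, Grant, Load}, add states in Sat(error) with some successor in Z. Already a fixed point.
Sat(E[error U (error | ~ready)]) = {Recv, Check, Grant, Load}
A[(ready & error) U E[error U (error | ~ready)]]: least fixpoint, start Z0 = Sat(E[error U (error | ~ready)]) = {Recv, Check, Grant, Load}, add states in Sat(ready & error) with every successor in Z. Already a fixed point.
Sat(A[(ready & error) U E[error U (error | ~ready)]]) = {Recv, Check, Grant, Load}

{Recv, Check, Grant, Load}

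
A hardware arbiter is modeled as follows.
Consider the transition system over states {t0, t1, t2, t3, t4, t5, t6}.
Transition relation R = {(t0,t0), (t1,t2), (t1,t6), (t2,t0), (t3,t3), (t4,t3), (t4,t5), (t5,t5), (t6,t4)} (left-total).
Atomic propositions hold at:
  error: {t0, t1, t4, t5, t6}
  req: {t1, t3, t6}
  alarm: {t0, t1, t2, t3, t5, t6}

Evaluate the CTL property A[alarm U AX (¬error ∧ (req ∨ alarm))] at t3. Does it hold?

Sat(¬error) = {t2, t3}
Sat(req ∨ alarm) = {t0, t1, t2, t3, t5, t6}
Sat(¬error ∧ (req ∨ alarm)) = {t2, t3}
Sat(AX (¬error ∧ (req ∨ alarm))) = {s : every successor in {t2, t3}} = {t3}
A[alarm U AX (¬error ∧ (req ∨ alarm))]: least fixpoint, start Z0 = Sat(AX (¬error ∧ (req ∨ alarm))) = {t3}, add states in Sat(alarm) with every successor in Z. Already a fixed point.
Sat(A[alarm U AX (¬error ∧ (req ∨ alarm))]) = {t3}
t3 ∈ Sat(A[alarm U AX (¬error ∧ (req ∨ alarm))]) = {t3}, so the formula holds at t3.

Yes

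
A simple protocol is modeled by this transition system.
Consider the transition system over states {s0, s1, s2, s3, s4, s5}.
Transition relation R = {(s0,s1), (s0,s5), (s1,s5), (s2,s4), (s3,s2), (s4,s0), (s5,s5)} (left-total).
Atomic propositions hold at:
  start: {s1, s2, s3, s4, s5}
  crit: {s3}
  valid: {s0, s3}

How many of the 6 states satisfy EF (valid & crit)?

1

Sat(valid & crit) = {s3}
EF (valid & crit): least fixpoint, start Z0 = {s3}, add states with some successor in Z. Already a fixed point.
Sat(EF (valid & crit)) = {s3}
|Sat(EF (valid & crit))| = |{s3}| = 1.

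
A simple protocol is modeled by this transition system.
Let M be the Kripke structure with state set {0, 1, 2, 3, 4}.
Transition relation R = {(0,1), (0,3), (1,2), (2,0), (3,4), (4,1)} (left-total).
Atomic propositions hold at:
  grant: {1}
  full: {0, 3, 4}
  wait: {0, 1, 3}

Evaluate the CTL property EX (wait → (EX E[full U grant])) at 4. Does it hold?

No

E[full U grant]: least fixpoint, start Z0 = Sat(grant) = {1}, add states in Sat(full) with some successor in Z. Z1 = {0, 1, 4}; Z2 = {0, 1, 3, 4}; fixed.
Sat(E[full U grant]) = {0, 1, 3, 4}
Sat(EX E[full U grant]) = {s : some successor in {0, 1, 3, 4}} = {0, 2, 3, 4}
Sat(wait → (EX E[full U grant])) = {0, 2, 3, 4}
Sat(EX (wait → (EX E[full U grant]))) = {s : some successor in {0, 2, 3, 4}} = {0, 1, 2, 3}
4 ∉ Sat(EX (wait → (EX E[full U grant]))) = {0, 1, 2, 3}, so the formula does not hold at 4.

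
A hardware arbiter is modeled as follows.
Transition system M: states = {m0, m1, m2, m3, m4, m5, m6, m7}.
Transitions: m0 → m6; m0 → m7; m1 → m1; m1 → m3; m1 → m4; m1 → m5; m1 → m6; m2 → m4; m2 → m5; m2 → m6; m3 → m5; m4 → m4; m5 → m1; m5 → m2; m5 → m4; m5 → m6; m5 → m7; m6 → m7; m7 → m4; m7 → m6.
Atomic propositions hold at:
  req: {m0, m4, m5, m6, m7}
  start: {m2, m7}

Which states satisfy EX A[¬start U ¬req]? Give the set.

{m1, m5}

Sat(¬start) = {m0, m1, m3, m4, m5, m6}
Sat(¬req) = {m1, m2, m3}
A[¬start U ¬req]: least fixpoint, start Z0 = Sat(¬req) = {m1, m2, m3}, add states in Sat(¬start) with every successor in Z. Already a fixed point.
Sat(A[¬start U ¬req]) = {m1, m2, m3}
Sat(EX A[¬start U ¬req]) = {s : some successor in {m1, m2, m3}} = {m1, m5}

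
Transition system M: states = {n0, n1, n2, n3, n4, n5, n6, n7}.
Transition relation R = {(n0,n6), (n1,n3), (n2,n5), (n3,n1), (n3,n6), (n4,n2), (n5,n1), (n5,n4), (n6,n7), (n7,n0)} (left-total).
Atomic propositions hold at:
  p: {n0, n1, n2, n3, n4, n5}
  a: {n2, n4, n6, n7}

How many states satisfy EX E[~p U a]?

5

Sat(~p) = {n6, n7}
E[~p U a]: least fixpoint, start Z0 = Sat(a) = {n2, n4, n6, n7}, add states in Sat(~p) with some successor in Z. Already a fixed point.
Sat(E[~p U a]) = {n2, n4, n6, n7}
Sat(EX E[~p U a]) = {s : some successor in {n2, n4, n6, n7}} = {n0, n3, n4, n5, n6}
|Sat(EX E[~p U a])| = |{n0, n3, n4, n5, n6}| = 5.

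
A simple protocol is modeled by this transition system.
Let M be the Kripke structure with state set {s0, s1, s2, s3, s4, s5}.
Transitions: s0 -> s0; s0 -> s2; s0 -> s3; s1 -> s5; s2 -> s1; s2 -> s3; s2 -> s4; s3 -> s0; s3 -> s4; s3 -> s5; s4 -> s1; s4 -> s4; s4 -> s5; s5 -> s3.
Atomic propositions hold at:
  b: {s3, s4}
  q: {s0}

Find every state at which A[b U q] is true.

A[b U q]: least fixpoint, start Z0 = Sat(q) = {s0}, add states in Sat(b) with every successor in Z. Already a fixed point.
Sat(A[b U q]) = {s0}

{s0}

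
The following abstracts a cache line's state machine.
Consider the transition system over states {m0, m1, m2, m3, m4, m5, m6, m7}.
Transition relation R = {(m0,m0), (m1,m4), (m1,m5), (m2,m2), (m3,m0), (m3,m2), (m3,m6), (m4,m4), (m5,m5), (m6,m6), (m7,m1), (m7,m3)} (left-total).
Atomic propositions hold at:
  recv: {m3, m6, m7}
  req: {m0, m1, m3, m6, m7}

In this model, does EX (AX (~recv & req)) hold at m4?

No

Sat(~recv) = {m0, m1, m2, m4, m5}
Sat(~recv & req) = {m0, m1}
Sat(AX (~recv & req)) = {s : every successor in {m0, m1}} = {m0}
Sat(EX (AX (~recv & req))) = {s : some successor in {m0}} = {m0, m3}
m4 ∉ Sat(EX (AX (~recv & req))) = {m0, m3}, so the formula does not hold at m4.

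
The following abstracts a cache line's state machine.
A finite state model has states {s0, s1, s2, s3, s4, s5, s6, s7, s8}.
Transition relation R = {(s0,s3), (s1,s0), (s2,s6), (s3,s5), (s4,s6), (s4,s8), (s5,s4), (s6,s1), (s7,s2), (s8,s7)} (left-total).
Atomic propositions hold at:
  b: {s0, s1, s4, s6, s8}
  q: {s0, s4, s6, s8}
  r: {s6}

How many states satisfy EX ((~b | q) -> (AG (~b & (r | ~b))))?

1

Sat(~b) = {s2, s3, s5, s7}
Sat(~b | q) = {s0, s2, s3, s4, s5, s6, s7, s8}
Sat(r | ~b) = {s2, s3, s5, s6, s7}
Sat(~b & (r | ~b)) = {s2, s3, s5, s7}
AG (~b & (r | ~b)): greatest fixpoint, start Z0 = {s2, s3, s5, s7}, keep only states in Sat with every successor in Z. Z1 = {s3, s7}; Z2 = ∅; fixed.
Sat(AG (~b & (r | ~b))) = ∅
Sat((~b | q) -> (AG (~b & (r | ~b)))) = {s1}
Sat(EX ((~b | q) -> (AG (~b & (r | ~b))))) = {s : some successor in {s1}} = {s6}
|Sat(EX ((~b | q) -> (AG (~b & (r | ~b)))))| = |{s6}| = 1.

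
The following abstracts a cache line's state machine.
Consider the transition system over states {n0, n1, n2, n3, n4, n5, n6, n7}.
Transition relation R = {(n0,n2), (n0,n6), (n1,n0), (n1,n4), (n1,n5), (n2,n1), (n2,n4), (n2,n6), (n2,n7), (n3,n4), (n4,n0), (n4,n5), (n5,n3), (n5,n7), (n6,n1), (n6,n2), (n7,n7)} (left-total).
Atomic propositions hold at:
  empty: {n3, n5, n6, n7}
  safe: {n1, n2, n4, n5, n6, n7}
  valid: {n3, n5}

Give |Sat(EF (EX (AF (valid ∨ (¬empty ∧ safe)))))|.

Sat(¬empty) = {n0, n1, n2, n4}
Sat(¬empty ∧ safe) = {n1, n2, n4}
Sat(valid ∨ (¬empty ∧ safe)) = {n1, n2, n3, n4, n5}
AF (valid ∨ (¬empty ∧ safe)): least fixpoint, start Z0 = {n1, n2, n3, n4, n5}, add states with every successor in Z. Z1 = {n1, n2, n3, n4, n5, n6}; Z2 = {n0, n1, n2, n3, n4, n5, n6}; fixed.
Sat(AF (valid ∨ (¬empty ∧ safe))) = {n0, n1, n2, n3, n4, n5, n6}
Sat(EX (AF (valid ∨ (¬empty ∧ safe)))) = {s : some successor in {n0, n1, n2, n3, n4, n5, n6}} = {n0, n1, n2, n3, n4, n5, n6}
EF (EX (AF (valid ∨ (¬empty ∧ safe)))): least fixpoint, start Z0 = {n0, n1, n2, n3, n4, n5, n6}, add states with some successor in Z. Already a fixed point.
Sat(EF (EX (AF (valid ∨ (¬empty ∧ safe))))) = {n0, n1, n2, n3, n4, n5, n6}
|Sat(EF (EX (AF (valid ∨ (¬empty ∧ safe)))))| = |{n0, n1, n2, n3, n4, n5, n6}| = 7.

7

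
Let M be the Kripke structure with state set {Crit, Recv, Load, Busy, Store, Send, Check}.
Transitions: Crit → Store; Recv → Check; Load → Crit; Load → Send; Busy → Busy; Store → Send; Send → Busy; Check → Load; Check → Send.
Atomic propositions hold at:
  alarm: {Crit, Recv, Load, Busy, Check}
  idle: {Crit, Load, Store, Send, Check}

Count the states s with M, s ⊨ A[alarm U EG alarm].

1

EG alarm: greatest fixpoint, start Z0 = {Crit, Recv, Load, Busy, Check}, keep only states in Sat with some successor in Z. Z1 = {Recv, Load, Busy, Check}; Z2 = {Recv, Busy, Check}; Z3 = {Recv, Busy}; Z4 = {Busy}; fixed.
Sat(EG alarm) = {Busy}
A[alarm U EG alarm]: least fixpoint, start Z0 = Sat(EG alarm) = {Busy}, add states in Sat(alarm) with every successor in Z. Already a fixed point.
Sat(A[alarm U EG alarm]) = {Busy}
|Sat(A[alarm U EG alarm])| = |{Busy}| = 1.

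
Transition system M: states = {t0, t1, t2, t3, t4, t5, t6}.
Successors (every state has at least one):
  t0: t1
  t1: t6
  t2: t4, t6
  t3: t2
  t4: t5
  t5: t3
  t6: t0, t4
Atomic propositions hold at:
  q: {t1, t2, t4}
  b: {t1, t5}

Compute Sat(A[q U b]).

{t1, t4, t5}

A[q U b]: least fixpoint, start Z0 = Sat(b) = {t1, t5}, add states in Sat(q) with every successor in Z. Z1 = {t1, t4, t5}; fixed.
Sat(A[q U b]) = {t1, t4, t5}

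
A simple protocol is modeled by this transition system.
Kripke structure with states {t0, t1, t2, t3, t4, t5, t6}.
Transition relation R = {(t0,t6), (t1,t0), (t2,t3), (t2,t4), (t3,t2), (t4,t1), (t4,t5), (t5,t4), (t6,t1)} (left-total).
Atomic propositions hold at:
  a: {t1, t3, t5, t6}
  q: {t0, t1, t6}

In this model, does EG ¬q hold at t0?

No

Sat(¬q) = {t2, t3, t4, t5}
EG ¬q: greatest fixpoint, start Z0 = {t2, t3, t4, t5}, keep only states in Sat with some successor in Z. Already a fixed point.
Sat(EG ¬q) = {t2, t3, t4, t5}
t0 ∉ Sat(EG ¬q) = {t2, t3, t4, t5}, so the formula does not hold at t0.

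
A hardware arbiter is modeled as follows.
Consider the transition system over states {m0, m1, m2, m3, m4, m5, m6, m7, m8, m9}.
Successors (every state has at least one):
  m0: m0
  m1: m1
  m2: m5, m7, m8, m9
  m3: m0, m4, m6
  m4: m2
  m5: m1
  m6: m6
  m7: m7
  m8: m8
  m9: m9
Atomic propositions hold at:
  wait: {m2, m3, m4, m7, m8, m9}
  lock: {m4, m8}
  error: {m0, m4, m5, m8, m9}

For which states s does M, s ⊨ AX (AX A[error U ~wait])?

{m0, m1, m5, m6}

Sat(~wait) = {m0, m1, m5, m6}
A[error U ~wait]: least fixpoint, start Z0 = Sat(~wait) = {m0, m1, m5, m6}, add states in Sat(error) with every successor in Z. Already a fixed point.
Sat(A[error U ~wait]) = {m0, m1, m5, m6}
Sat(AX A[error U ~wait]) = {s : every successor in {m0, m1, m5, m6}} = {m0, m1, m5, m6}
Sat(AX (AX A[error U ~wait])) = {s : every successor in {m0, m1, m5, m6}} = {m0, m1, m5, m6}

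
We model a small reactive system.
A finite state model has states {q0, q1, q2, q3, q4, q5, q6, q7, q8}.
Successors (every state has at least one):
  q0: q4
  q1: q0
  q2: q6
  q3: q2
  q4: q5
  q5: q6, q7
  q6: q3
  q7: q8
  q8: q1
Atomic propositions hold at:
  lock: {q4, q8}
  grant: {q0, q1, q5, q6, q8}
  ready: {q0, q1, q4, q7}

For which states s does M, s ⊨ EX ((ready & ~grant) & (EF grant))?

{q0, q5}

Sat(~grant) = {q2, q3, q4, q7}
Sat(ready & ~grant) = {q4, q7}
EF grant: least fixpoint, start Z0 = {q0, q1, q5, q6, q8}, add states with some successor in Z. Z1 = {q0, q1, q2, q4, q5, q6, q7, q8}; Z2 = {q0, q1, q2, q3, q4, q5, q6, q7, q8}; fixed.
Sat(EF grant) = {q0, q1, q2, q3, q4, q5, q6, q7, q8}
Sat((ready & ~grant) & (EF grant)) = {q4, q7}
Sat(EX ((ready & ~grant) & (EF grant))) = {s : some successor in {q4, q7}} = {q0, q5}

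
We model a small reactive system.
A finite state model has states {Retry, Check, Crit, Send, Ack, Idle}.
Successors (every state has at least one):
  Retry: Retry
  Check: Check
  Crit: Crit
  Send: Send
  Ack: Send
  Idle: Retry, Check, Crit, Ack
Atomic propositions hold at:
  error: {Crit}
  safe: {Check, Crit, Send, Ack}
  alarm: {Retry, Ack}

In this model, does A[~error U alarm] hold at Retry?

Yes

Sat(~error) = {Retry, Check, Send, Ack, Idle}
A[~error U alarm]: least fixpoint, start Z0 = Sat(alarm) = {Retry, Ack}, add states in Sat(~error) with every successor in Z. Already a fixed point.
Sat(A[~error U alarm]) = {Retry, Ack}
Retry ∈ Sat(A[~error U alarm]) = {Retry, Ack}, so the formula holds at Retry.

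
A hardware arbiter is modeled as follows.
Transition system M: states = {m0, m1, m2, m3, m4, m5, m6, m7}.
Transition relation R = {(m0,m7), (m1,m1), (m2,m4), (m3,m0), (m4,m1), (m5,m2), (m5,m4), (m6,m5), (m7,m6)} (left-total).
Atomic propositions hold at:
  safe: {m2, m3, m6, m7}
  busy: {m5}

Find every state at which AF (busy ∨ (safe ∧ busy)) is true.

Sat(safe ∧ busy) = ∅
Sat(busy ∨ (safe ∧ busy)) = {m5}
AF (busy ∨ (safe ∧ busy)): least fixpoint, start Z0 = {m5}, add states with every successor in Z. Z1 = {m5, m6}; Z2 = {m5, m6, m7}; Z3 = {m0, m5, m6, m7}; Z4 = {m0, m3, m5, m6, m7}; fixed.
Sat(AF (busy ∨ (safe ∧ busy))) = {m0, m3, m5, m6, m7}

{m0, m3, m5, m6, m7}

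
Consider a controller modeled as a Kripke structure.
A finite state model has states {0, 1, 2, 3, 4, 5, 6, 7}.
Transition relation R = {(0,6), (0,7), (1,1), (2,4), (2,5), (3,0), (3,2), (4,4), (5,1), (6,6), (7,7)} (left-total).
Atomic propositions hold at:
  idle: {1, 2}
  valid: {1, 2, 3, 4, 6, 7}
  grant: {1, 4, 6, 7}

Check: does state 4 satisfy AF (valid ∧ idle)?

Sat(valid ∧ idle) = {1, 2}
AF (valid ∧ idle): least fixpoint, start Z0 = {1, 2}, add states with every successor in Z. Z1 = {1, 2, 5}; fixed.
Sat(AF (valid ∧ idle)) = {1, 2, 5}
4 ∉ Sat(AF (valid ∧ idle)) = {1, 2, 5}, so the formula does not hold at 4.

No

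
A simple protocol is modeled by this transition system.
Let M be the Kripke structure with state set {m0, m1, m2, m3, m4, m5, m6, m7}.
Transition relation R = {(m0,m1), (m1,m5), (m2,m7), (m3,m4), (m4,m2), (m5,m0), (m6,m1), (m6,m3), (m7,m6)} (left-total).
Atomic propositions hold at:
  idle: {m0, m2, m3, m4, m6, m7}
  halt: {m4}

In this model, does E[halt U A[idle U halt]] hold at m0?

No

A[idle U halt]: least fixpoint, start Z0 = Sat(halt) = {m4}, add states in Sat(idle) with every successor in Z. Z1 = {m3, m4}; fixed.
Sat(A[idle U halt]) = {m3, m4}
E[halt U A[idle U halt]]: least fixpoint, start Z0 = Sat(A[idle U halt]) = {m3, m4}, add states in Sat(halt) with some successor in Z. Already a fixed point.
Sat(E[halt U A[idle U halt]]) = {m3, m4}
m0 ∉ Sat(E[halt U A[idle U halt]]) = {m3, m4}, so the formula does not hold at m0.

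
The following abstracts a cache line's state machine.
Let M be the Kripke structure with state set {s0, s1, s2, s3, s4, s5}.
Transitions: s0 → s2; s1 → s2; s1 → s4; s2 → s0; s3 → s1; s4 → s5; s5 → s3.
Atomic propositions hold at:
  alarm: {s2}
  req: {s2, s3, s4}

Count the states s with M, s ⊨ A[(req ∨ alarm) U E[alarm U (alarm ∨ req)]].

Sat(req ∨ alarm) = {s2, s3, s4}
Sat(alarm ∨ req) = {s2, s3, s4}
E[alarm U (alarm ∨ req)]: least fixpoint, start Z0 = Sat((alarm ∨ req)) = {s2, s3, s4}, add states in Sat(alarm) with some successor in Z. Already a fixed point.
Sat(E[alarm U (alarm ∨ req)]) = {s2, s3, s4}
A[(req ∨ alarm) U E[alarm U (alarm ∨ req)]]: least fixpoint, start Z0 = Sat(E[alarm U (alarm ∨ req)]) = {s2, s3, s4}, add states in Sat(req ∨ alarm) with every successor in Z. Already a fixed point.
Sat(A[(req ∨ alarm) U E[alarm U (alarm ∨ req)]]) = {s2, s3, s4}
|Sat(A[(req ∨ alarm) U E[alarm U (alarm ∨ req)]])| = |{s2, s3, s4}| = 3.

3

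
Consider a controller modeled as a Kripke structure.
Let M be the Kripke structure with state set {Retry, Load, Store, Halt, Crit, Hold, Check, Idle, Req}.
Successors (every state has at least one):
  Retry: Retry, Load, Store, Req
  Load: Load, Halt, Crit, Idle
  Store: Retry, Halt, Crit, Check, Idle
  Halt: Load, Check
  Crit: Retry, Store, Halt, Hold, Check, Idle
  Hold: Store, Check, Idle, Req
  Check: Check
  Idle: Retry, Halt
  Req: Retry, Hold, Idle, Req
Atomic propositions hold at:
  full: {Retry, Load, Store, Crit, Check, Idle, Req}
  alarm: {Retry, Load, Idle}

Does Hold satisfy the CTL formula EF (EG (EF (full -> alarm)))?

Yes

Sat(full -> alarm) = {Retry, Load, Halt, Hold, Idle}
EF (full -> alarm): least fixpoint, start Z0 = {Retry, Load, Halt, Hold, Idle}, add states with some successor in Z. Z1 = {Retry, Load, Store, Halt, Crit, Hold, Idle, Req}; fixed.
Sat(EF (full -> alarm)) = {Retry, Load, Store, Halt, Crit, Hold, Idle, Req}
EG (EF (full -> alarm)): greatest fixpoint, start Z0 = {Retry, Load, Store, Halt, Crit, Hold, Idle, Req}, keep only states in Sat with some successor in Z. Already a fixed point.
Sat(EG (EF (full -> alarm))) = {Retry, Load, Store, Halt, Crit, Hold, Idle, Req}
EF (EG (EF (full -> alarm))): least fixpoint, start Z0 = {Retry, Load, Store, Halt, Crit, Hold, Idle, Req}, add states with some successor in Z. Already a fixed point.
Sat(EF (EG (EF (full -> alarm)))) = {Retry, Load, Store, Halt, Crit, Hold, Idle, Req}
Hold ∈ Sat(EF (EG (EF (full -> alarm)))) = {Retry, Load, Store, Halt, Crit, Hold, Idle, Req}, so the formula holds at Hold.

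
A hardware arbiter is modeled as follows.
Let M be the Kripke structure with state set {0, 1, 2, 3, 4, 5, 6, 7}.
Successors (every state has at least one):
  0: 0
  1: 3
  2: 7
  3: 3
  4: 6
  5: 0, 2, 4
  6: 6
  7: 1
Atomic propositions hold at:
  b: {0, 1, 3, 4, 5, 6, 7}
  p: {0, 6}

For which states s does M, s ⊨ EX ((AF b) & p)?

{0, 4, 5, 6}

AF b: least fixpoint, start Z0 = {0, 1, 3, 4, 5, 6, 7}, add states with every successor in Z. Z1 = {0, 1, 2, 3, 4, 5, 6, 7}; fixed.
Sat(AF b) = {0, 1, 2, 3, 4, 5, 6, 7}
Sat((AF b) & p) = {0, 6}
Sat(EX ((AF b) & p)) = {s : some successor in {0, 6}} = {0, 4, 5, 6}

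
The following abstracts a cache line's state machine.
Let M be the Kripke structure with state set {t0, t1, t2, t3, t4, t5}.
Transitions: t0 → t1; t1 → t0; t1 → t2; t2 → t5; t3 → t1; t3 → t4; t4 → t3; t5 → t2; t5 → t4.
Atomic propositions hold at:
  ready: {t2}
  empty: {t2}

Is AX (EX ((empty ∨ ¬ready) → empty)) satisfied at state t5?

Sat(¬ready) = {t0, t1, t3, t4, t5}
Sat(empty ∨ ¬ready) = {t0, t1, t2, t3, t4, t5}
Sat((empty ∨ ¬ready) → empty) = {t2}
Sat(EX ((empty ∨ ¬ready) → empty)) = {s : some successor in {t2}} = {t1, t5}
Sat(AX (EX ((empty ∨ ¬ready) → empty))) = {s : every successor in {t1, t5}} = {t0, t2}
t5 ∉ Sat(AX (EX ((empty ∨ ¬ready) → empty))) = {t0, t2}, so the formula does not hold at t5.

No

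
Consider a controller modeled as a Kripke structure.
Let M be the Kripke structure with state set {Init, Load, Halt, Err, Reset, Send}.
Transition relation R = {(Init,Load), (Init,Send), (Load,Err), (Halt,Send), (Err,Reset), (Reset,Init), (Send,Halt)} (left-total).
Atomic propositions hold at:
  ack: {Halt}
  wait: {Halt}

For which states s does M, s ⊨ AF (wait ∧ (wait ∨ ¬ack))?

{Halt, Send}

Sat(¬ack) = {Init, Load, Err, Reset, Send}
Sat(wait ∨ ¬ack) = {Init, Load, Halt, Err, Reset, Send}
Sat(wait ∧ (wait ∨ ¬ack)) = {Halt}
AF (wait ∧ (wait ∨ ¬ack)): least fixpoint, start Z0 = {Halt}, add states with every successor in Z. Z1 = {Halt, Send}; fixed.
Sat(AF (wait ∧ (wait ∨ ¬ack))) = {Halt, Send}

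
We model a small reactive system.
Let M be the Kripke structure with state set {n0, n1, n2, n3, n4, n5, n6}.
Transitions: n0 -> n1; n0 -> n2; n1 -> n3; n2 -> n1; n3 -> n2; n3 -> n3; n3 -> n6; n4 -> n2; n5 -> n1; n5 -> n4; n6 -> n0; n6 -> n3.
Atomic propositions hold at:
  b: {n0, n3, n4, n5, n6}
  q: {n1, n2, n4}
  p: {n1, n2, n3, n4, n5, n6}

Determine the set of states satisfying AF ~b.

Sat(~b) = {n1, n2}
AF ~b: least fixpoint, start Z0 = {n1, n2}, add states with every successor in Z. Z1 = {n0, n1, n2, n4}; Z2 = {n0, n1, n2, n4, n5}; fixed.
Sat(AF ~b) = {n0, n1, n2, n4, n5}

{n0, n1, n2, n4, n5}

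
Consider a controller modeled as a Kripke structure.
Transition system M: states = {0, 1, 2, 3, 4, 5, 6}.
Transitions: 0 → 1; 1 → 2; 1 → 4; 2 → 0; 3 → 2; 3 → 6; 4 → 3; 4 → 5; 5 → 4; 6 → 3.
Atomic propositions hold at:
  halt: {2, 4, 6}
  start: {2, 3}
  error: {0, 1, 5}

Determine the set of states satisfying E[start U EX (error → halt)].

Sat(error → halt) = {2, 3, 4, 6}
Sat(EX (error → halt)) = {s : some successor in {2, 3, 4, 6}} = {1, 3, 4, 5, 6}
E[start U EX (error → halt)]: least fixpoint, start Z0 = Sat(EX (error → halt)) = {1, 3, 4, 5, 6}, add states in Sat(start) with some successor in Z. Already a fixed point.
Sat(E[start U EX (error → halt)]) = {1, 3, 4, 5, 6}

{1, 3, 4, 5, 6}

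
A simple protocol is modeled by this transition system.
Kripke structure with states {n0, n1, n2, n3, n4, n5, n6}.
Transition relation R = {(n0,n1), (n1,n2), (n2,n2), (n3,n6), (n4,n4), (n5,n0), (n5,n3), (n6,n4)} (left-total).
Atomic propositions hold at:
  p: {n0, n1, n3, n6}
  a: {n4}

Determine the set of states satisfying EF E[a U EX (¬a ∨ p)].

Sat(¬a) = {n0, n1, n2, n3, n5, n6}
Sat(¬a ∨ p) = {n0, n1, n2, n3, n5, n6}
Sat(EX (¬a ∨ p)) = {s : some successor in {n0, n1, n2, n3, n5, n6}} = {n0, n1, n2, n3, n5}
E[a U EX (¬a ∨ p)]: least fixpoint, start Z0 = Sat(EX (¬a ∨ p)) = {n0, n1, n2, n3, n5}, add states in Sat(a) with some successor in Z. Already a fixed point.
Sat(E[a U EX (¬a ∨ p)]) = {n0, n1, n2, n3, n5}
EF E[a U EX (¬a ∨ p)]: least fixpoint, start Z0 = {n0, n1, n2, n3, n5}, add states with some successor in Z. Already a fixed point.
Sat(EF E[a U EX (¬a ∨ p)]) = {n0, n1, n2, n3, n5}

{n0, n1, n2, n3, n5}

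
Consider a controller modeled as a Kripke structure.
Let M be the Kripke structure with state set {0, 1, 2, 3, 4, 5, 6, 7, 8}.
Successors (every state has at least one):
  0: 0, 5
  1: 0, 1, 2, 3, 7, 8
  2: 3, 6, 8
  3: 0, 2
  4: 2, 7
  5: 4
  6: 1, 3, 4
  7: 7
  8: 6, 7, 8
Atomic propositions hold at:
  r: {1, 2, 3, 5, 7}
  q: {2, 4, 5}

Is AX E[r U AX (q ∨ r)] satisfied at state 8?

No

Sat(q ∨ r) = {1, 2, 3, 4, 5, 7}
Sat(AX (q ∨ r)) = {s : every successor in {1, 2, 3, 4, 5, 7}} = {4, 5, 6, 7}
E[r U AX (q ∨ r)]: least fixpoint, start Z0 = Sat(AX (q ∨ r)) = {4, 5, 6, 7}, add states in Sat(r) with some successor in Z. Z1 = {1, 2, 4, 5, 6, 7}; Z2 = {1, 2, 3, 4, 5, 6, 7}; fixed.
Sat(E[r U AX (q ∨ r)]) = {1, 2, 3, 4, 5, 6, 7}
Sat(AX E[r U AX (q ∨ r)]) = {s : every successor in {1, 2, 3, 4, 5, 6, 7}} = {4, 5, 6, 7}
8 ∉ Sat(AX E[r U AX (q ∨ r)]) = {4, 5, 6, 7}, so the formula does not hold at 8.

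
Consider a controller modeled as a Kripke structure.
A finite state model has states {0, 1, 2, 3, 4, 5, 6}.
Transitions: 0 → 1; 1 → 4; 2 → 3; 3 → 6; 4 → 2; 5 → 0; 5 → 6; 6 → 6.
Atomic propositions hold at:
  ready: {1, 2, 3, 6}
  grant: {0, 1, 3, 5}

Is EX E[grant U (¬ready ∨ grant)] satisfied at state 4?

Sat(¬ready) = {0, 4, 5}
Sat(¬ready ∨ grant) = {0, 1, 3, 4, 5}
E[grant U (¬ready ∨ grant)]: least fixpoint, start Z0 = Sat((¬ready ∨ grant)) = {0, 1, 3, 4, 5}, add states in Sat(grant) with some successor in Z. Already a fixed point.
Sat(E[grant U (¬ready ∨ grant)]) = {0, 1, 3, 4, 5}
Sat(EX E[grant U (¬ready ∨ grant)]) = {s : some successor in {0, 1, 3, 4, 5}} = {0, 1, 2, 5}
4 ∉ Sat(EX E[grant U (¬ready ∨ grant)]) = {0, 1, 2, 5}, so the formula does not hold at 4.

No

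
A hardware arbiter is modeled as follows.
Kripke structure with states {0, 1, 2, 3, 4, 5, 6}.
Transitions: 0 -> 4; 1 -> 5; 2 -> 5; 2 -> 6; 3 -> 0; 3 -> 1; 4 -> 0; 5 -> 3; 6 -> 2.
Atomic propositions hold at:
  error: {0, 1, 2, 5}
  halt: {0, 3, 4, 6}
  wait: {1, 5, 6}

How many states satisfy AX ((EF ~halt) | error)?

Sat(~halt) = {1, 2, 5}
EF ~halt: least fixpoint, start Z0 = {1, 2, 5}, add states with some successor in Z. Z1 = {1, 2, 3, 5, 6}; fixed.
Sat(EF ~halt) = {1, 2, 3, 5, 6}
Sat((EF ~halt) | error) = {0, 1, 2, 3, 5, 6}
Sat(AX ((EF ~halt) | error)) = {s : every successor in {0, 1, 2, 3, 5, 6}} = {1, 2, 3, 4, 5, 6}
|Sat(AX ((EF ~halt) | error))| = |{1, 2, 3, 4, 5, 6}| = 6.

6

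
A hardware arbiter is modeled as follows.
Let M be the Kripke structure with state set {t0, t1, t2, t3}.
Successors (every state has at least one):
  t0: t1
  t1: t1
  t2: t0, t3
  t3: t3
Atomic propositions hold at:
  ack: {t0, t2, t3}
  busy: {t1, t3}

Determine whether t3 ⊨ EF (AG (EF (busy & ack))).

Yes

Sat(busy & ack) = {t3}
EF (busy & ack): least fixpoint, start Z0 = {t3}, add states with some successor in Z. Z1 = {t2, t3}; fixed.
Sat(EF (busy & ack)) = {t2, t3}
AG (EF (busy & ack)): greatest fixpoint, start Z0 = {t2, t3}, keep only states in Sat with every successor in Z. Z1 = {t3}; fixed.
Sat(AG (EF (busy & ack))) = {t3}
EF (AG (EF (busy & ack))): least fixpoint, start Z0 = {t3}, add states with some successor in Z. Z1 = {t2, t3}; fixed.
Sat(EF (AG (EF (busy & ack)))) = {t2, t3}
t3 ∈ Sat(EF (AG (EF (busy & ack)))) = {t2, t3}, so the formula holds at t3.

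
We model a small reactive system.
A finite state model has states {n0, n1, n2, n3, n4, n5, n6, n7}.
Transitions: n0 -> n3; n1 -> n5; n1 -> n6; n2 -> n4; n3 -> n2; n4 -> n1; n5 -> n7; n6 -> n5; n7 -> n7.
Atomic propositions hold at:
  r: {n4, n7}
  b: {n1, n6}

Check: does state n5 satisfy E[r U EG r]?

No

EG r: greatest fixpoint, start Z0 = {n4, n7}, keep only states in Sat with some successor in Z. Z1 = {n7}; fixed.
Sat(EG r) = {n7}
E[r U EG r]: least fixpoint, start Z0 = Sat(EG r) = {n7}, add states in Sat(r) with some successor in Z. Already a fixed point.
Sat(E[r U EG r]) = {n7}
n5 ∉ Sat(E[r U EG r]) = {n7}, so the formula does not hold at n5.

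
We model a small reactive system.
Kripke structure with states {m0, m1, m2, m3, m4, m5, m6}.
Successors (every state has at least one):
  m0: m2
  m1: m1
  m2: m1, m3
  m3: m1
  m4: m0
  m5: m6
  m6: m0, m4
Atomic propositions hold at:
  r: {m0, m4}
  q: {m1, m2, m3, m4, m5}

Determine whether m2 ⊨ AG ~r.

Sat(~r) = {m1, m2, m3, m5, m6}
AG ~r: greatest fixpoint, start Z0 = {m1, m2, m3, m5, m6}, keep only states in Sat with every successor in Z. Z1 = {m1, m2, m3, m5}; Z2 = {m1, m2, m3}; fixed.
Sat(AG ~r) = {m1, m2, m3}
m2 ∈ Sat(AG ~r) = {m1, m2, m3}, so the formula holds at m2.

Yes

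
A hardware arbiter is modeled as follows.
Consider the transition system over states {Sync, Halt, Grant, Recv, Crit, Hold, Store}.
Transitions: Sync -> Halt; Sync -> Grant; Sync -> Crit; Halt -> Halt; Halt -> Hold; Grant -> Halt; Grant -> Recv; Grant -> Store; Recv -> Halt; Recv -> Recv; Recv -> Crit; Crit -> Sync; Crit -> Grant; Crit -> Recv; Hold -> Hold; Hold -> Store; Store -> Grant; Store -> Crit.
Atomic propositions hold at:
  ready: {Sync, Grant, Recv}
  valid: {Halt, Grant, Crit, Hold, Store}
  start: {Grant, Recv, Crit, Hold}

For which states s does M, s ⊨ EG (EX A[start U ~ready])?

Sat(~ready) = {Halt, Crit, Hold, Store}
A[start U ~ready]: least fixpoint, start Z0 = Sat(~ready) = {Halt, Crit, Hold, Store}, add states in Sat(start) with every successor in Z. Already a fixed point.
Sat(A[start U ~ready]) = {Halt, Crit, Hold, Store}
Sat(EX A[start U ~ready]) = {s : some successor in {Halt, Crit, Hold, Store}} = {Sync, Halt, Grant, Recv, Hold, Store}
EG (EX A[start U ~ready]): greatest fixpoint, start Z0 = {Sync, Halt, Grant, Recv, Hold, Store}, keep only states in Sat with some successor in Z. Already a fixed point.
Sat(EG (EX A[start U ~ready])) = {Sync, Halt, Grant, Recv, Hold, Store}

{Sync, Halt, Grant, Recv, Hold, Store}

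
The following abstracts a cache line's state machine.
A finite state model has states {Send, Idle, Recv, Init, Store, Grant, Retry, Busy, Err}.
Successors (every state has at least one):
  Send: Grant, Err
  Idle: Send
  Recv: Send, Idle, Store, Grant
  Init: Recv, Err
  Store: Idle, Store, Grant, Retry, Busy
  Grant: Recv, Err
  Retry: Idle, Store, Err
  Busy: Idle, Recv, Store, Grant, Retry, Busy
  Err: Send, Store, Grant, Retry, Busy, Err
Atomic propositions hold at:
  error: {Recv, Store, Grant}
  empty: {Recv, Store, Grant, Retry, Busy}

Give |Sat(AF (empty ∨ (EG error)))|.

5

EG error: greatest fixpoint, start Z0 = {Recv, Store, Grant}, keep only states in Sat with some successor in Z. Already a fixed point.
Sat(EG error) = {Recv, Store, Grant}
Sat(empty ∨ (EG error)) = {Recv, Store, Grant, Retry, Busy}
AF (empty ∨ (EG error)): least fixpoint, start Z0 = {Recv, Store, Grant, Retry, Busy}, add states with every successor in Z. Already a fixed point.
Sat(AF (empty ∨ (EG error))) = {Recv, Store, Grant, Retry, Busy}
|Sat(AF (empty ∨ (EG error)))| = |{Recv, Store, Grant, Retry, Busy}| = 5.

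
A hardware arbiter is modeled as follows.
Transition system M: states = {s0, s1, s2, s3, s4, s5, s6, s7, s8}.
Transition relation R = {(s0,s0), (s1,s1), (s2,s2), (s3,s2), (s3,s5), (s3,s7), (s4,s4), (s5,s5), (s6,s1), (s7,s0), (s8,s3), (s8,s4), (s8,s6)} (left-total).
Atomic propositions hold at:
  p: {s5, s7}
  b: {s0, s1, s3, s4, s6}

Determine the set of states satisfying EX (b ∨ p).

{s0, s1, s3, s4, s5, s6, s7, s8}

Sat(b ∨ p) = {s0, s1, s3, s4, s5, s6, s7}
Sat(EX (b ∨ p)) = {s : some successor in {s0, s1, s3, s4, s5, s6, s7}} = {s0, s1, s3, s4, s5, s6, s7, s8}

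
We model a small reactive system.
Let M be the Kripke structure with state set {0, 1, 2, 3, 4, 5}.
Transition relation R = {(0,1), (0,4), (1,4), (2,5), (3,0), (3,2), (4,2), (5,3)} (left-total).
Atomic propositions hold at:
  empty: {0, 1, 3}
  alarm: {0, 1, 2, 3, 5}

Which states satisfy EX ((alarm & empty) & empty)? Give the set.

Sat(alarm & empty) = {0, 1, 3}
Sat((alarm & empty) & empty) = {0, 1, 3}
Sat(EX ((alarm & empty) & empty)) = {s : some successor in {0, 1, 3}} = {0, 3, 5}

{0, 3, 5}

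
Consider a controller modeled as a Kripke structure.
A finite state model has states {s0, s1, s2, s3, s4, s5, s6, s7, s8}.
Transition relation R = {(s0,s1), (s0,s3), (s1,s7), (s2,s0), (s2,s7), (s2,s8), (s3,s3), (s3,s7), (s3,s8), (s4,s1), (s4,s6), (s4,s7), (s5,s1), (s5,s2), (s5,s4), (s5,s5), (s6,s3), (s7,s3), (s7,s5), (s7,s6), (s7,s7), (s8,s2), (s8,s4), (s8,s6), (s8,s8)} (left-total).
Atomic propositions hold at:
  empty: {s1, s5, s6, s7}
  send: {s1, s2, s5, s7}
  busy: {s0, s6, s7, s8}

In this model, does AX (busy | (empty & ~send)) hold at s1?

Yes

Sat(~send) = {s0, s3, s4, s6, s8}
Sat(empty & ~send) = {s6}
Sat(busy | (empty & ~send)) = {s0, s6, s7, s8}
Sat(AX (busy | (empty & ~send))) = {s : every successor in {s0, s6, s7, s8}} = {s1, s2}
s1 ∈ Sat(AX (busy | (empty & ~send))) = {s1, s2}, so the formula holds at s1.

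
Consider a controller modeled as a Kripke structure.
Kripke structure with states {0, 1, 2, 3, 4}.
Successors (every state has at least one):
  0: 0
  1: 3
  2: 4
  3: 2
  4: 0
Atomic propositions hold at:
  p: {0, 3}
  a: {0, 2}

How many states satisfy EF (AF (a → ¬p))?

4

Sat(¬p) = {1, 2, 4}
Sat(a → ¬p) = {1, 2, 3, 4}
AF (a → ¬p): least fixpoint, start Z0 = {1, 2, 3, 4}, add states with every successor in Z. Already a fixed point.
Sat(AF (a → ¬p)) = {1, 2, 3, 4}
EF (AF (a → ¬p)): least fixpoint, start Z0 = {1, 2, 3, 4}, add states with some successor in Z. Already a fixed point.
Sat(EF (AF (a → ¬p))) = {1, 2, 3, 4}
|Sat(EF (AF (a → ¬p)))| = |{1, 2, 3, 4}| = 4.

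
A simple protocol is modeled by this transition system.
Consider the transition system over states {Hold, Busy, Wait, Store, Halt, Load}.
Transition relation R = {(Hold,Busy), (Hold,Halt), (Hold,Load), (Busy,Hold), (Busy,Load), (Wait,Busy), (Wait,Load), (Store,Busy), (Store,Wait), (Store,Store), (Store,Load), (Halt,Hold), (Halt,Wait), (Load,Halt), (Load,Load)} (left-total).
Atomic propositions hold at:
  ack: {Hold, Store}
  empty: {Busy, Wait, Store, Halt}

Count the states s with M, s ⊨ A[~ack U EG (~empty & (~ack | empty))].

1

Sat(~ack) = {Busy, Wait, Halt, Load}
Sat(~empty) = {Hold, Load}
Sat(~ack | empty) = {Busy, Wait, Store, Halt, Load}
Sat(~empty & (~ack | empty)) = {Load}
EG (~empty & (~ack | empty)): greatest fixpoint, start Z0 = {Load}, keep only states in Sat with some successor in Z. Already a fixed point.
Sat(EG (~empty & (~ack | empty))) = {Load}
A[~ack U EG (~empty & (~ack | empty))]: least fixpoint, start Z0 = Sat(EG (~empty & (~ack | empty))) = {Load}, add states in Sat(~ack) with every successor in Z. Already a fixed point.
Sat(A[~ack U EG (~empty & (~ack | empty))]) = {Load}
|Sat(A[~ack U EG (~empty & (~ack | empty))])| = |{Load}| = 1.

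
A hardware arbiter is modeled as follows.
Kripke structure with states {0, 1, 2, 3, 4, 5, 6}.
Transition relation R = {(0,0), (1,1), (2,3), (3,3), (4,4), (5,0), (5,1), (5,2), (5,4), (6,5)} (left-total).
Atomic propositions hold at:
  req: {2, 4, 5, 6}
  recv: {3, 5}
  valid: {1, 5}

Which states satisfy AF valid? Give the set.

{1, 5, 6}

AF valid: least fixpoint, start Z0 = {1, 5}, add states with every successor in Z. Z1 = {1, 5, 6}; fixed.
Sat(AF valid) = {1, 5, 6}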